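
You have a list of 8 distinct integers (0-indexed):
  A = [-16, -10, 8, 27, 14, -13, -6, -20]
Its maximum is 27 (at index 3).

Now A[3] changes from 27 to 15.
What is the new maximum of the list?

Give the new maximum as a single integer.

Old max = 27 (at index 3)
Change: A[3] 27 -> 15
Changed element WAS the max -> may need rescan.
  Max of remaining elements: 14
  New max = max(15, 14) = 15

Answer: 15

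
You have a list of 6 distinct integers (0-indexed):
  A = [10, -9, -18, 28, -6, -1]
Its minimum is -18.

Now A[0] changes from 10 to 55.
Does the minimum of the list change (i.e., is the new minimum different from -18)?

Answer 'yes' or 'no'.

Answer: no

Derivation:
Old min = -18
Change: A[0] 10 -> 55
Changed element was NOT the min; min changes only if 55 < -18.
New min = -18; changed? no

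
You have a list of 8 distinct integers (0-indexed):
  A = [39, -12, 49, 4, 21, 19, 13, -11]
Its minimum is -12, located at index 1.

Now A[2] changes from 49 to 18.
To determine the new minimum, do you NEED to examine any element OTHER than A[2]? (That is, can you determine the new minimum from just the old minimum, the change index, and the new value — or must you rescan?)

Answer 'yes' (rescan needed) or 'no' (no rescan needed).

Old min = -12 at index 1
Change at index 2: 49 -> 18
Index 2 was NOT the min. New min = min(-12, 18). No rescan of other elements needed.
Needs rescan: no

Answer: no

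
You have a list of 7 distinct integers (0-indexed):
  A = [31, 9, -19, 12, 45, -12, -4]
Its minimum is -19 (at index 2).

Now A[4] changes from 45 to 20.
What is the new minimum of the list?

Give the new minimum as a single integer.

Old min = -19 (at index 2)
Change: A[4] 45 -> 20
Changed element was NOT the old min.
  New min = min(old_min, new_val) = min(-19, 20) = -19

Answer: -19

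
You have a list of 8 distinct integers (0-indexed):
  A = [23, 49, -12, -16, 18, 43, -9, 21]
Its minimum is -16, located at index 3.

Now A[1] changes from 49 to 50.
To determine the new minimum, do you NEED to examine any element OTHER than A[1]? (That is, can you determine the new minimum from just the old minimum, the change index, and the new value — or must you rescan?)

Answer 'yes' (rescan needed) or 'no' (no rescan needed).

Answer: no

Derivation:
Old min = -16 at index 3
Change at index 1: 49 -> 50
Index 1 was NOT the min. New min = min(-16, 50). No rescan of other elements needed.
Needs rescan: no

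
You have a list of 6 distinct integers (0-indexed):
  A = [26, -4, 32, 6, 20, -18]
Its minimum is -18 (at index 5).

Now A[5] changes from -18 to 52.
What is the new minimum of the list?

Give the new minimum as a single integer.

Answer: -4

Derivation:
Old min = -18 (at index 5)
Change: A[5] -18 -> 52
Changed element WAS the min. Need to check: is 52 still <= all others?
  Min of remaining elements: -4
  New min = min(52, -4) = -4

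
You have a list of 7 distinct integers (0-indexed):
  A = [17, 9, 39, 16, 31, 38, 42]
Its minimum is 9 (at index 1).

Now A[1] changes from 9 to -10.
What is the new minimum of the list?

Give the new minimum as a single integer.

Old min = 9 (at index 1)
Change: A[1] 9 -> -10
Changed element WAS the min. Need to check: is -10 still <= all others?
  Min of remaining elements: 16
  New min = min(-10, 16) = -10

Answer: -10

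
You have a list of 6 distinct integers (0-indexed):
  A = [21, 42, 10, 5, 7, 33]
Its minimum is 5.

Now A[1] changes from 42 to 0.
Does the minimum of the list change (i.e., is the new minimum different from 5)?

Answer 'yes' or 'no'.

Answer: yes

Derivation:
Old min = 5
Change: A[1] 42 -> 0
Changed element was NOT the min; min changes only if 0 < 5.
New min = 0; changed? yes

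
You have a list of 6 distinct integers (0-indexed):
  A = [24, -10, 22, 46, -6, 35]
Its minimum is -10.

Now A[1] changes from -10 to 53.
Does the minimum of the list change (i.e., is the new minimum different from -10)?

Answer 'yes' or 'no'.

Answer: yes

Derivation:
Old min = -10
Change: A[1] -10 -> 53
Changed element was the min; new min must be rechecked.
New min = -6; changed? yes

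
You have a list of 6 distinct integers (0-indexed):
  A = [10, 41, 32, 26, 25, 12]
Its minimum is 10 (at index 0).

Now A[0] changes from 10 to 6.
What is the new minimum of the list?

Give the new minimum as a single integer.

Answer: 6

Derivation:
Old min = 10 (at index 0)
Change: A[0] 10 -> 6
Changed element WAS the min. Need to check: is 6 still <= all others?
  Min of remaining elements: 12
  New min = min(6, 12) = 6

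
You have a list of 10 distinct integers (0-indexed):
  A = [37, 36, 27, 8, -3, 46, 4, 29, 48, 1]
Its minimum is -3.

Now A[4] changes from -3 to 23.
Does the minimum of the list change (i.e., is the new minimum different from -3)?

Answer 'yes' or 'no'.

Old min = -3
Change: A[4] -3 -> 23
Changed element was the min; new min must be rechecked.
New min = 1; changed? yes

Answer: yes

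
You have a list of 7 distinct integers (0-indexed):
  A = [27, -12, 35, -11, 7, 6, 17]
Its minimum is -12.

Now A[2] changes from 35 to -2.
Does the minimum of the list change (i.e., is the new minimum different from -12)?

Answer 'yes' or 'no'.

Old min = -12
Change: A[2] 35 -> -2
Changed element was NOT the min; min changes only if -2 < -12.
New min = -12; changed? no

Answer: no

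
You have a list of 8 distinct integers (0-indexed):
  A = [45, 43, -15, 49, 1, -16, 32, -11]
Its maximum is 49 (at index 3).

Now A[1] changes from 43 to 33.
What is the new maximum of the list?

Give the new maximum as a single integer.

Old max = 49 (at index 3)
Change: A[1] 43 -> 33
Changed element was NOT the old max.
  New max = max(old_max, new_val) = max(49, 33) = 49

Answer: 49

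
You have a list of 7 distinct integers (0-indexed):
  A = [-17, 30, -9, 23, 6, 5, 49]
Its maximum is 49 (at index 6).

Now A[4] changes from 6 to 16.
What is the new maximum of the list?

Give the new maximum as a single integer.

Old max = 49 (at index 6)
Change: A[4] 6 -> 16
Changed element was NOT the old max.
  New max = max(old_max, new_val) = max(49, 16) = 49

Answer: 49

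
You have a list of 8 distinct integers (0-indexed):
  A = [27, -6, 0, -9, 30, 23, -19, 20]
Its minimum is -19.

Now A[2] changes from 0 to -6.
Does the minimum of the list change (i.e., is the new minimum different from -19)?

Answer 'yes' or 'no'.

Old min = -19
Change: A[2] 0 -> -6
Changed element was NOT the min; min changes only if -6 < -19.
New min = -19; changed? no

Answer: no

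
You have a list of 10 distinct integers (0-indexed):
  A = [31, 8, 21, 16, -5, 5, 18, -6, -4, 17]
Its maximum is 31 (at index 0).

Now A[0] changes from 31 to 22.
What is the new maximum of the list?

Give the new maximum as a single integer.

Old max = 31 (at index 0)
Change: A[0] 31 -> 22
Changed element WAS the max -> may need rescan.
  Max of remaining elements: 21
  New max = max(22, 21) = 22

Answer: 22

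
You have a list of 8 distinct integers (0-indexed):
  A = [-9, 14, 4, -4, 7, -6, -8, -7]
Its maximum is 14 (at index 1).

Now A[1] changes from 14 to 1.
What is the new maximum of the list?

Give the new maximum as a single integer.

Answer: 7

Derivation:
Old max = 14 (at index 1)
Change: A[1] 14 -> 1
Changed element WAS the max -> may need rescan.
  Max of remaining elements: 7
  New max = max(1, 7) = 7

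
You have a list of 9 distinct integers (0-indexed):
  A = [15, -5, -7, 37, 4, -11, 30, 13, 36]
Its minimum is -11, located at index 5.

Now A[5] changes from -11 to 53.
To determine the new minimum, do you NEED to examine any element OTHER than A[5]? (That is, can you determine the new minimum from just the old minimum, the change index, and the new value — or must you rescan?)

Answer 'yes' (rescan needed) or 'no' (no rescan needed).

Answer: yes

Derivation:
Old min = -11 at index 5
Change at index 5: -11 -> 53
Index 5 WAS the min and new value 53 > old min -11. Must rescan other elements to find the new min.
Needs rescan: yes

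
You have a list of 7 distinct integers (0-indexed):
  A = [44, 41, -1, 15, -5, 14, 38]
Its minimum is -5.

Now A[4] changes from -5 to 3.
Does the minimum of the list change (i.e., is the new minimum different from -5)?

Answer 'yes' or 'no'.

Old min = -5
Change: A[4] -5 -> 3
Changed element was the min; new min must be rechecked.
New min = -1; changed? yes

Answer: yes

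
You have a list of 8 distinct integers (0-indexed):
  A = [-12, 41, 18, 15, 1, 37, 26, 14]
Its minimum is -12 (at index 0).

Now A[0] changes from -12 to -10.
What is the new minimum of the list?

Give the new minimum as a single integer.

Answer: -10

Derivation:
Old min = -12 (at index 0)
Change: A[0] -12 -> -10
Changed element WAS the min. Need to check: is -10 still <= all others?
  Min of remaining elements: 1
  New min = min(-10, 1) = -10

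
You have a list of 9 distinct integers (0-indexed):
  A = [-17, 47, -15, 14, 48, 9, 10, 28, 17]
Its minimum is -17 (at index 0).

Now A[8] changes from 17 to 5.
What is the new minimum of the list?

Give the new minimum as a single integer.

Old min = -17 (at index 0)
Change: A[8] 17 -> 5
Changed element was NOT the old min.
  New min = min(old_min, new_val) = min(-17, 5) = -17

Answer: -17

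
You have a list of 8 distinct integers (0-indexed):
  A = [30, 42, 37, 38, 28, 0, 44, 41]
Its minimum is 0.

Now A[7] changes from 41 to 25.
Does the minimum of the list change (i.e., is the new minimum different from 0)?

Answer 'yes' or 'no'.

Old min = 0
Change: A[7] 41 -> 25
Changed element was NOT the min; min changes only if 25 < 0.
New min = 0; changed? no

Answer: no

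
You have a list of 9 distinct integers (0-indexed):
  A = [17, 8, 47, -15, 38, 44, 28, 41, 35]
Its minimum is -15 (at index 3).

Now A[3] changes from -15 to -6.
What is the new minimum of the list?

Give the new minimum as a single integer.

Old min = -15 (at index 3)
Change: A[3] -15 -> -6
Changed element WAS the min. Need to check: is -6 still <= all others?
  Min of remaining elements: 8
  New min = min(-6, 8) = -6

Answer: -6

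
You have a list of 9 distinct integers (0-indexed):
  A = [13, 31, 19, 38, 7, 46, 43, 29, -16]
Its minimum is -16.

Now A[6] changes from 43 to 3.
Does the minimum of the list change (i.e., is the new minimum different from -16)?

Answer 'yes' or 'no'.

Answer: no

Derivation:
Old min = -16
Change: A[6] 43 -> 3
Changed element was NOT the min; min changes only if 3 < -16.
New min = -16; changed? no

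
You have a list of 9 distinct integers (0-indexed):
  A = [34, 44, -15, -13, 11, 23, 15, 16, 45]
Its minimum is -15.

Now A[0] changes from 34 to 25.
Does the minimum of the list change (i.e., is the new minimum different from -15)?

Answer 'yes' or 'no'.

Old min = -15
Change: A[0] 34 -> 25
Changed element was NOT the min; min changes only if 25 < -15.
New min = -15; changed? no

Answer: no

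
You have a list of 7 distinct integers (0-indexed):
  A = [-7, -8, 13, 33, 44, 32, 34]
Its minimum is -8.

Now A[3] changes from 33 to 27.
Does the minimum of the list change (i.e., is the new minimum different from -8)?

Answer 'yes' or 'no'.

Old min = -8
Change: A[3] 33 -> 27
Changed element was NOT the min; min changes only if 27 < -8.
New min = -8; changed? no

Answer: no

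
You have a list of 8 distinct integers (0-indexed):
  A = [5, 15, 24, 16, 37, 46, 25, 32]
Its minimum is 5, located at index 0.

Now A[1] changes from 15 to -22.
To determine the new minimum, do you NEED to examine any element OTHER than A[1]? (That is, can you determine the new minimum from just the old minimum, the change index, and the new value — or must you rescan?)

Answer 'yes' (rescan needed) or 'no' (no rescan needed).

Old min = 5 at index 0
Change at index 1: 15 -> -22
Index 1 was NOT the min. New min = min(5, -22). No rescan of other elements needed.
Needs rescan: no

Answer: no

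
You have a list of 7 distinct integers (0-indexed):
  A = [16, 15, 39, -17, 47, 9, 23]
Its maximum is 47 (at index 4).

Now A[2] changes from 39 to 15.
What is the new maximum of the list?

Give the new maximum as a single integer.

Old max = 47 (at index 4)
Change: A[2] 39 -> 15
Changed element was NOT the old max.
  New max = max(old_max, new_val) = max(47, 15) = 47

Answer: 47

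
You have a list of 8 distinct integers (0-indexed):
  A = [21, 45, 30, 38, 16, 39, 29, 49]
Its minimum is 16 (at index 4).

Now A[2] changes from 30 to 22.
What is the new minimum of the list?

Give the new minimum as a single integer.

Answer: 16

Derivation:
Old min = 16 (at index 4)
Change: A[2] 30 -> 22
Changed element was NOT the old min.
  New min = min(old_min, new_val) = min(16, 22) = 16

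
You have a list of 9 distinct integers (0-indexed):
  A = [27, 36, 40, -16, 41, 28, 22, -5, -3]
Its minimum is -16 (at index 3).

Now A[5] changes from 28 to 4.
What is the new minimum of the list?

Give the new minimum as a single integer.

Answer: -16

Derivation:
Old min = -16 (at index 3)
Change: A[5] 28 -> 4
Changed element was NOT the old min.
  New min = min(old_min, new_val) = min(-16, 4) = -16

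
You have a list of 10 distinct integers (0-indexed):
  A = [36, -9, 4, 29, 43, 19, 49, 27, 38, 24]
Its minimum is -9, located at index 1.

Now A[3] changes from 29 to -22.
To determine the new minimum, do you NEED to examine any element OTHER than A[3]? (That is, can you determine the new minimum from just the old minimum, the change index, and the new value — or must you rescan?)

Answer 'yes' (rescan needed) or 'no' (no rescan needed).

Answer: no

Derivation:
Old min = -9 at index 1
Change at index 3: 29 -> -22
Index 3 was NOT the min. New min = min(-9, -22). No rescan of other elements needed.
Needs rescan: no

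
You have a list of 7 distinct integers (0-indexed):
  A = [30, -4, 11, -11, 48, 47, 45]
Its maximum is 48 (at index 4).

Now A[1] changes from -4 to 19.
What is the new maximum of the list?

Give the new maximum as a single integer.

Old max = 48 (at index 4)
Change: A[1] -4 -> 19
Changed element was NOT the old max.
  New max = max(old_max, new_val) = max(48, 19) = 48

Answer: 48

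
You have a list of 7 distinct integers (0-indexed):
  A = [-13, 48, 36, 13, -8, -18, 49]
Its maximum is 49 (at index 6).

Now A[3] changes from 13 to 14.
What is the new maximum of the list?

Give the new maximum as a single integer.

Old max = 49 (at index 6)
Change: A[3] 13 -> 14
Changed element was NOT the old max.
  New max = max(old_max, new_val) = max(49, 14) = 49

Answer: 49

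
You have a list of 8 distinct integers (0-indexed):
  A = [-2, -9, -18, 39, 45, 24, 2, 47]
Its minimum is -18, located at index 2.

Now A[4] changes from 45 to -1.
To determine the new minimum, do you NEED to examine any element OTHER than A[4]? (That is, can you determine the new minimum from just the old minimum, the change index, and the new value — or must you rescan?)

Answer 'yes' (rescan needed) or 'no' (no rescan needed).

Answer: no

Derivation:
Old min = -18 at index 2
Change at index 4: 45 -> -1
Index 4 was NOT the min. New min = min(-18, -1). No rescan of other elements needed.
Needs rescan: no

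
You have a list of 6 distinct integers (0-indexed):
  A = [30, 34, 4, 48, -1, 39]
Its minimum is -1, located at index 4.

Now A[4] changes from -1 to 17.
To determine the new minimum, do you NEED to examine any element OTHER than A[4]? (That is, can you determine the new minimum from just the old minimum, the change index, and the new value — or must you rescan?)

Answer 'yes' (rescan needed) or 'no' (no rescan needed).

Answer: yes

Derivation:
Old min = -1 at index 4
Change at index 4: -1 -> 17
Index 4 WAS the min and new value 17 > old min -1. Must rescan other elements to find the new min.
Needs rescan: yes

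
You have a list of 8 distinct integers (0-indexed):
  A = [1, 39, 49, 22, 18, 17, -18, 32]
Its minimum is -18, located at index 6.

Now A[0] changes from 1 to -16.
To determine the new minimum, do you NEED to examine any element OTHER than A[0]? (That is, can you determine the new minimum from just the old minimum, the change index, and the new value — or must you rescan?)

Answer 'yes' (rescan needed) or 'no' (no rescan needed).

Old min = -18 at index 6
Change at index 0: 1 -> -16
Index 0 was NOT the min. New min = min(-18, -16). No rescan of other elements needed.
Needs rescan: no

Answer: no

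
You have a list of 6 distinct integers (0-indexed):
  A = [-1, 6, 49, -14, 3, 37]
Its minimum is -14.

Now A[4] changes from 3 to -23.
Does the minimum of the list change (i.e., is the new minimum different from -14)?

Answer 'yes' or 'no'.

Answer: yes

Derivation:
Old min = -14
Change: A[4] 3 -> -23
Changed element was NOT the min; min changes only if -23 < -14.
New min = -23; changed? yes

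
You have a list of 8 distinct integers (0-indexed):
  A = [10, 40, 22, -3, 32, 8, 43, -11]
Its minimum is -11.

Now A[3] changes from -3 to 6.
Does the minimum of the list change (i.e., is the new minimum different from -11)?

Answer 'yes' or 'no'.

Old min = -11
Change: A[3] -3 -> 6
Changed element was NOT the min; min changes only if 6 < -11.
New min = -11; changed? no

Answer: no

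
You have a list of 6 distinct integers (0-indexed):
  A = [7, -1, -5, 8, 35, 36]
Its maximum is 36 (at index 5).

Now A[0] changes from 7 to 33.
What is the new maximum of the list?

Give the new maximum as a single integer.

Answer: 36

Derivation:
Old max = 36 (at index 5)
Change: A[0] 7 -> 33
Changed element was NOT the old max.
  New max = max(old_max, new_val) = max(36, 33) = 36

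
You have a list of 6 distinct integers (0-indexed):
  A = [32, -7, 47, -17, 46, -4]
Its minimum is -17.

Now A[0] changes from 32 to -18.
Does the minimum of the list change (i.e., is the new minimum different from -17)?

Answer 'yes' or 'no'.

Old min = -17
Change: A[0] 32 -> -18
Changed element was NOT the min; min changes only if -18 < -17.
New min = -18; changed? yes

Answer: yes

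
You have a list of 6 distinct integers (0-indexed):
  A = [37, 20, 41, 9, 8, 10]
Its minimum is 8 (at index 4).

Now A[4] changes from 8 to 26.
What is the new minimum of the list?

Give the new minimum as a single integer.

Answer: 9

Derivation:
Old min = 8 (at index 4)
Change: A[4] 8 -> 26
Changed element WAS the min. Need to check: is 26 still <= all others?
  Min of remaining elements: 9
  New min = min(26, 9) = 9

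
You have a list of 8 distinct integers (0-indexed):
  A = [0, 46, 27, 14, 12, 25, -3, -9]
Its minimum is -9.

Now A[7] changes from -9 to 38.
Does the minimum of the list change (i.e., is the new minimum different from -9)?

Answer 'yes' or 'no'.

Answer: yes

Derivation:
Old min = -9
Change: A[7] -9 -> 38
Changed element was the min; new min must be rechecked.
New min = -3; changed? yes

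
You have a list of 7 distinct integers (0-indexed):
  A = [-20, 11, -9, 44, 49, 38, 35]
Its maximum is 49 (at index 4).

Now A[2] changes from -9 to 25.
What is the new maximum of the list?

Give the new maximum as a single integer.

Answer: 49

Derivation:
Old max = 49 (at index 4)
Change: A[2] -9 -> 25
Changed element was NOT the old max.
  New max = max(old_max, new_val) = max(49, 25) = 49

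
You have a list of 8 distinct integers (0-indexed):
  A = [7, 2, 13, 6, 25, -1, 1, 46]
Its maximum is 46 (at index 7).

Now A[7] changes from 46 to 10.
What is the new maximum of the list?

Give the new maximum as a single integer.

Old max = 46 (at index 7)
Change: A[7] 46 -> 10
Changed element WAS the max -> may need rescan.
  Max of remaining elements: 25
  New max = max(10, 25) = 25

Answer: 25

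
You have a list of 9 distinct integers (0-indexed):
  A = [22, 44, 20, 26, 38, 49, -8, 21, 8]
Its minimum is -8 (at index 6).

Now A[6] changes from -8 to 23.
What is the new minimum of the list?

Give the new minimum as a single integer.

Old min = -8 (at index 6)
Change: A[6] -8 -> 23
Changed element WAS the min. Need to check: is 23 still <= all others?
  Min of remaining elements: 8
  New min = min(23, 8) = 8

Answer: 8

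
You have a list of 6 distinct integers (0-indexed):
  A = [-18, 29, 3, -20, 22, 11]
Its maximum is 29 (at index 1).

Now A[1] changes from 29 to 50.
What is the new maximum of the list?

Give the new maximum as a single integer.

Answer: 50

Derivation:
Old max = 29 (at index 1)
Change: A[1] 29 -> 50
Changed element WAS the max -> may need rescan.
  Max of remaining elements: 22
  New max = max(50, 22) = 50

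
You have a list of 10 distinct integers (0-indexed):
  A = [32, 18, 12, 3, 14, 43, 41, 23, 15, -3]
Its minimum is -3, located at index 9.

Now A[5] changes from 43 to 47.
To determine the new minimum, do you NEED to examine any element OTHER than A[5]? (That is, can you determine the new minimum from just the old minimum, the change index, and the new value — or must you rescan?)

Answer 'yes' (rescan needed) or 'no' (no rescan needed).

Answer: no

Derivation:
Old min = -3 at index 9
Change at index 5: 43 -> 47
Index 5 was NOT the min. New min = min(-3, 47). No rescan of other elements needed.
Needs rescan: no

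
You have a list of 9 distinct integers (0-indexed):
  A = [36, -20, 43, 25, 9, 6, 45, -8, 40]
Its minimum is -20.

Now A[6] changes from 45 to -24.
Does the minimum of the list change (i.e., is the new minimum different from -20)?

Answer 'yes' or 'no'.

Old min = -20
Change: A[6] 45 -> -24
Changed element was NOT the min; min changes only if -24 < -20.
New min = -24; changed? yes

Answer: yes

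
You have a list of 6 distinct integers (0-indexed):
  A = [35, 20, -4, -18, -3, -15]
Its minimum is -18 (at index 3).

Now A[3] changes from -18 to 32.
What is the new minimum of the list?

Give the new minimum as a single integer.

Old min = -18 (at index 3)
Change: A[3] -18 -> 32
Changed element WAS the min. Need to check: is 32 still <= all others?
  Min of remaining elements: -15
  New min = min(32, -15) = -15

Answer: -15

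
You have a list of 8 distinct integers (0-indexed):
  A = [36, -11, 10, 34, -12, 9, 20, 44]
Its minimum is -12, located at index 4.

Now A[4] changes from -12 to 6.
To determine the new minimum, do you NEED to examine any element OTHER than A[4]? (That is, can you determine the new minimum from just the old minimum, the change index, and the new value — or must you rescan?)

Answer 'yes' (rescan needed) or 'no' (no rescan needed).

Answer: yes

Derivation:
Old min = -12 at index 4
Change at index 4: -12 -> 6
Index 4 WAS the min and new value 6 > old min -12. Must rescan other elements to find the new min.
Needs rescan: yes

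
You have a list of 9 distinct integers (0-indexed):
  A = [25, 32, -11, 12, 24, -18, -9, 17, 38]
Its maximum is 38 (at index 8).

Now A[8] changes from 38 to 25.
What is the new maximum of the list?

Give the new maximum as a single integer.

Answer: 32

Derivation:
Old max = 38 (at index 8)
Change: A[8] 38 -> 25
Changed element WAS the max -> may need rescan.
  Max of remaining elements: 32
  New max = max(25, 32) = 32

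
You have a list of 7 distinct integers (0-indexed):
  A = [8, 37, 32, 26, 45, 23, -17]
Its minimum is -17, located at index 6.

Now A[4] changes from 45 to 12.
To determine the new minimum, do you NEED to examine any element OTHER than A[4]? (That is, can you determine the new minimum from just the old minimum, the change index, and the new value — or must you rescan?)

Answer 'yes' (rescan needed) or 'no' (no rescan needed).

Answer: no

Derivation:
Old min = -17 at index 6
Change at index 4: 45 -> 12
Index 4 was NOT the min. New min = min(-17, 12). No rescan of other elements needed.
Needs rescan: no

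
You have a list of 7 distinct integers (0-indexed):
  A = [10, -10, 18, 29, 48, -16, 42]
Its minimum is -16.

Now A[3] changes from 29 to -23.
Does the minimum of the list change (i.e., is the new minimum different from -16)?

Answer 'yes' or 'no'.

Answer: yes

Derivation:
Old min = -16
Change: A[3] 29 -> -23
Changed element was NOT the min; min changes only if -23 < -16.
New min = -23; changed? yes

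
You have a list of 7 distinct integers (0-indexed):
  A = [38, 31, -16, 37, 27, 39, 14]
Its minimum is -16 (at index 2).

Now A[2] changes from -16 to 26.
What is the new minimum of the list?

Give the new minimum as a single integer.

Old min = -16 (at index 2)
Change: A[2] -16 -> 26
Changed element WAS the min. Need to check: is 26 still <= all others?
  Min of remaining elements: 14
  New min = min(26, 14) = 14

Answer: 14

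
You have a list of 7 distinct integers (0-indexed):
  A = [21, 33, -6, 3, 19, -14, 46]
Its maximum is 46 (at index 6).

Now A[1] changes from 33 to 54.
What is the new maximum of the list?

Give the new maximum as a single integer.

Old max = 46 (at index 6)
Change: A[1] 33 -> 54
Changed element was NOT the old max.
  New max = max(old_max, new_val) = max(46, 54) = 54

Answer: 54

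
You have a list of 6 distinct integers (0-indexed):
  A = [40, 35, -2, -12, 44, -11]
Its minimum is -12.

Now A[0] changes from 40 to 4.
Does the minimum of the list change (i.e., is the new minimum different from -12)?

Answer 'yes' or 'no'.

Answer: no

Derivation:
Old min = -12
Change: A[0] 40 -> 4
Changed element was NOT the min; min changes only if 4 < -12.
New min = -12; changed? no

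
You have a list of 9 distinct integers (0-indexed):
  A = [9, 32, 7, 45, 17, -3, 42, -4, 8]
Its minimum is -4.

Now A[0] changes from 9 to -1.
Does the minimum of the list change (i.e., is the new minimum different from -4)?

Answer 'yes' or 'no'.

Old min = -4
Change: A[0] 9 -> -1
Changed element was NOT the min; min changes only if -1 < -4.
New min = -4; changed? no

Answer: no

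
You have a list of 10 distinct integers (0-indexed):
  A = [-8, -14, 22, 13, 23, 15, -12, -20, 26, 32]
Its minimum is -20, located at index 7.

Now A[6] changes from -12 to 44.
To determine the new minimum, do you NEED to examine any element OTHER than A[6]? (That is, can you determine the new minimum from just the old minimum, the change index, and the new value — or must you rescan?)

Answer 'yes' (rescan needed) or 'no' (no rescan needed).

Old min = -20 at index 7
Change at index 6: -12 -> 44
Index 6 was NOT the min. New min = min(-20, 44). No rescan of other elements needed.
Needs rescan: no

Answer: no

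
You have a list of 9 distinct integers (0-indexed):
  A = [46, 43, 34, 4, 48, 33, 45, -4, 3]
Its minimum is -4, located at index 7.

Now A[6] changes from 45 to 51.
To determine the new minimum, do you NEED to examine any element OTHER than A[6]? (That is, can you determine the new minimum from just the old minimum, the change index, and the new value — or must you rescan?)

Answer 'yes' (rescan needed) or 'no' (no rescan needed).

Old min = -4 at index 7
Change at index 6: 45 -> 51
Index 6 was NOT the min. New min = min(-4, 51). No rescan of other elements needed.
Needs rescan: no

Answer: no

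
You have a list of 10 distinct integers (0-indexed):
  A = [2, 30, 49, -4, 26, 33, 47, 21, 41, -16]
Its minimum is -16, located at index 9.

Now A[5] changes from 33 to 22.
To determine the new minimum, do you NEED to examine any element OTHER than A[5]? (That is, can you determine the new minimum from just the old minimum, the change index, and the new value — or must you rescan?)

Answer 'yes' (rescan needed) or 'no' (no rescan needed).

Answer: no

Derivation:
Old min = -16 at index 9
Change at index 5: 33 -> 22
Index 5 was NOT the min. New min = min(-16, 22). No rescan of other elements needed.
Needs rescan: no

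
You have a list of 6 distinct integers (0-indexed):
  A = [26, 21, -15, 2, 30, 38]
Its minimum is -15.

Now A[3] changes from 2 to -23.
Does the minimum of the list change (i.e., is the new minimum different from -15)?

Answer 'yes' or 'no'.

Answer: yes

Derivation:
Old min = -15
Change: A[3] 2 -> -23
Changed element was NOT the min; min changes only if -23 < -15.
New min = -23; changed? yes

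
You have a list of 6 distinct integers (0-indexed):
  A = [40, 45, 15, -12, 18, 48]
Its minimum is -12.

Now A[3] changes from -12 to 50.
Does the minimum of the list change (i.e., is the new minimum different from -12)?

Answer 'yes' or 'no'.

Answer: yes

Derivation:
Old min = -12
Change: A[3] -12 -> 50
Changed element was the min; new min must be rechecked.
New min = 15; changed? yes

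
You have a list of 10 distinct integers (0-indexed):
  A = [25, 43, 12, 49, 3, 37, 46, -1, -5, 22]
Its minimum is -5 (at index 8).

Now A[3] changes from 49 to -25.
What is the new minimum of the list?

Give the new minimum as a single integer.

Answer: -25

Derivation:
Old min = -5 (at index 8)
Change: A[3] 49 -> -25
Changed element was NOT the old min.
  New min = min(old_min, new_val) = min(-5, -25) = -25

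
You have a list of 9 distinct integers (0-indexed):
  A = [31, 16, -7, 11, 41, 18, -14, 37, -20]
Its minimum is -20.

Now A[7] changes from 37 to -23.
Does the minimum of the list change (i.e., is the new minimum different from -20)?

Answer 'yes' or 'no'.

Old min = -20
Change: A[7] 37 -> -23
Changed element was NOT the min; min changes only if -23 < -20.
New min = -23; changed? yes

Answer: yes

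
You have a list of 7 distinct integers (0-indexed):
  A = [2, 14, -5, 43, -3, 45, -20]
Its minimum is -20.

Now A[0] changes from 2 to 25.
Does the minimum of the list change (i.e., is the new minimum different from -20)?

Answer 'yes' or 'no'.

Answer: no

Derivation:
Old min = -20
Change: A[0] 2 -> 25
Changed element was NOT the min; min changes only if 25 < -20.
New min = -20; changed? no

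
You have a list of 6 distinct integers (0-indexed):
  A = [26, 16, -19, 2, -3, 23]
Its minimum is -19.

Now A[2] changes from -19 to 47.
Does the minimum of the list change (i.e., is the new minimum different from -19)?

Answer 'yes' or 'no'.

Old min = -19
Change: A[2] -19 -> 47
Changed element was the min; new min must be rechecked.
New min = -3; changed? yes

Answer: yes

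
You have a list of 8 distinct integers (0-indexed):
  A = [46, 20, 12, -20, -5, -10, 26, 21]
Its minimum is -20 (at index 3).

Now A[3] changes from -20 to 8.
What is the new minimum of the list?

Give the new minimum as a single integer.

Old min = -20 (at index 3)
Change: A[3] -20 -> 8
Changed element WAS the min. Need to check: is 8 still <= all others?
  Min of remaining elements: -10
  New min = min(8, -10) = -10

Answer: -10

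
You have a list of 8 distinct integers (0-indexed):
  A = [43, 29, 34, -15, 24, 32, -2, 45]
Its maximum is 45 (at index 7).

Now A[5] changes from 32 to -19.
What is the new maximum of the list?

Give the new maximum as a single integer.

Old max = 45 (at index 7)
Change: A[5] 32 -> -19
Changed element was NOT the old max.
  New max = max(old_max, new_val) = max(45, -19) = 45

Answer: 45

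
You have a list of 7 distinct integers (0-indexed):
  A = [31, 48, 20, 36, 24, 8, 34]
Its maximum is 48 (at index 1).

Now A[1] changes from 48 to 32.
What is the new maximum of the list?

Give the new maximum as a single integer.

Old max = 48 (at index 1)
Change: A[1] 48 -> 32
Changed element WAS the max -> may need rescan.
  Max of remaining elements: 36
  New max = max(32, 36) = 36

Answer: 36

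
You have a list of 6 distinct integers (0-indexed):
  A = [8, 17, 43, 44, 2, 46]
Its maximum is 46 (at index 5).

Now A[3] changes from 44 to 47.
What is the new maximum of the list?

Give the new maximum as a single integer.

Answer: 47

Derivation:
Old max = 46 (at index 5)
Change: A[3] 44 -> 47
Changed element was NOT the old max.
  New max = max(old_max, new_val) = max(46, 47) = 47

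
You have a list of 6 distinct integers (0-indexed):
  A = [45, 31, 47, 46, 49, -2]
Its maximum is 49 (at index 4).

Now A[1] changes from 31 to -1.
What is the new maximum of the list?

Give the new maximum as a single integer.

Answer: 49

Derivation:
Old max = 49 (at index 4)
Change: A[1] 31 -> -1
Changed element was NOT the old max.
  New max = max(old_max, new_val) = max(49, -1) = 49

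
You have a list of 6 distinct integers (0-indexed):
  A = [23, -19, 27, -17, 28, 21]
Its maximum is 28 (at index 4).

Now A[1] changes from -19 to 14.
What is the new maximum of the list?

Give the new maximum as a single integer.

Old max = 28 (at index 4)
Change: A[1] -19 -> 14
Changed element was NOT the old max.
  New max = max(old_max, new_val) = max(28, 14) = 28

Answer: 28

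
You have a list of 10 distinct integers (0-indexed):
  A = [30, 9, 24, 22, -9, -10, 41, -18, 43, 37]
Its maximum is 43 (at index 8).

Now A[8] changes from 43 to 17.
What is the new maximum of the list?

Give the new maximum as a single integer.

Answer: 41

Derivation:
Old max = 43 (at index 8)
Change: A[8] 43 -> 17
Changed element WAS the max -> may need rescan.
  Max of remaining elements: 41
  New max = max(17, 41) = 41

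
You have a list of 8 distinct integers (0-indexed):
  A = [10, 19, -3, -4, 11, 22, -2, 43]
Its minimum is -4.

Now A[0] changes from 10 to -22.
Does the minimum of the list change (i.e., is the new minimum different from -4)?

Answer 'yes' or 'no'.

Old min = -4
Change: A[0] 10 -> -22
Changed element was NOT the min; min changes only if -22 < -4.
New min = -22; changed? yes

Answer: yes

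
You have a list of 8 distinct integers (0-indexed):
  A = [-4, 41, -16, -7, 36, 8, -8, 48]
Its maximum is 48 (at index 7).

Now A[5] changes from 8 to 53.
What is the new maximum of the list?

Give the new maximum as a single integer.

Answer: 53

Derivation:
Old max = 48 (at index 7)
Change: A[5] 8 -> 53
Changed element was NOT the old max.
  New max = max(old_max, new_val) = max(48, 53) = 53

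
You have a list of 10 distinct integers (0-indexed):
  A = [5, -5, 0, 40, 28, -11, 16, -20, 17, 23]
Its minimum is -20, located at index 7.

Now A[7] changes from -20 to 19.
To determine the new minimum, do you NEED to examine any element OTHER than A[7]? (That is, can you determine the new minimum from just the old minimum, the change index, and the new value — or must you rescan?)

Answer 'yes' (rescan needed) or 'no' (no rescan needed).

Old min = -20 at index 7
Change at index 7: -20 -> 19
Index 7 WAS the min and new value 19 > old min -20. Must rescan other elements to find the new min.
Needs rescan: yes

Answer: yes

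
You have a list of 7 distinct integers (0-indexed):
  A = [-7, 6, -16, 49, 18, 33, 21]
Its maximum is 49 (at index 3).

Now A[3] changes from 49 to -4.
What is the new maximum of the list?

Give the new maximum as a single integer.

Old max = 49 (at index 3)
Change: A[3] 49 -> -4
Changed element WAS the max -> may need rescan.
  Max of remaining elements: 33
  New max = max(-4, 33) = 33

Answer: 33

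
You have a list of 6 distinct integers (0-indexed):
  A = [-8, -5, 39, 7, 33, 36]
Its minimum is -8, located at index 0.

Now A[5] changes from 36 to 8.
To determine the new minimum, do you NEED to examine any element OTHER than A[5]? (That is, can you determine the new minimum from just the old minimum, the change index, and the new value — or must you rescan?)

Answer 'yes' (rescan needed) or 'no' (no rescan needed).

Old min = -8 at index 0
Change at index 5: 36 -> 8
Index 5 was NOT the min. New min = min(-8, 8). No rescan of other elements needed.
Needs rescan: no

Answer: no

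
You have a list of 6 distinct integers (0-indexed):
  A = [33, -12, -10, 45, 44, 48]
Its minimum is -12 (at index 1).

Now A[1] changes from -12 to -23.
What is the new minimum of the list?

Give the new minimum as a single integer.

Answer: -23

Derivation:
Old min = -12 (at index 1)
Change: A[1] -12 -> -23
Changed element WAS the min. Need to check: is -23 still <= all others?
  Min of remaining elements: -10
  New min = min(-23, -10) = -23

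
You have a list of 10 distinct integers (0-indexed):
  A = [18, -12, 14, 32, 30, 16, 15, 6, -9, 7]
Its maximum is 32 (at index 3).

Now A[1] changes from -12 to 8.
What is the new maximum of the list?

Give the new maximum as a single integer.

Answer: 32

Derivation:
Old max = 32 (at index 3)
Change: A[1] -12 -> 8
Changed element was NOT the old max.
  New max = max(old_max, new_val) = max(32, 8) = 32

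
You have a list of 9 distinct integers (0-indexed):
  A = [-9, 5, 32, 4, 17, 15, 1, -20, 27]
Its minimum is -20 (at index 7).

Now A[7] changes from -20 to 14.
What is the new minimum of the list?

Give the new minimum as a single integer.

Old min = -20 (at index 7)
Change: A[7] -20 -> 14
Changed element WAS the min. Need to check: is 14 still <= all others?
  Min of remaining elements: -9
  New min = min(14, -9) = -9

Answer: -9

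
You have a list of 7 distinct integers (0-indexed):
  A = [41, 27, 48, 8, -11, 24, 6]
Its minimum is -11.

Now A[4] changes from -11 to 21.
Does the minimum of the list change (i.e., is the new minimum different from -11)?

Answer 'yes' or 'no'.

Old min = -11
Change: A[4] -11 -> 21
Changed element was the min; new min must be rechecked.
New min = 6; changed? yes

Answer: yes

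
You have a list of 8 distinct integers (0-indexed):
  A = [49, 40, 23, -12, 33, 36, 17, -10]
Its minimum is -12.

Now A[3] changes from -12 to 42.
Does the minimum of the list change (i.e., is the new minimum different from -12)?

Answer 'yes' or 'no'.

Answer: yes

Derivation:
Old min = -12
Change: A[3] -12 -> 42
Changed element was the min; new min must be rechecked.
New min = -10; changed? yes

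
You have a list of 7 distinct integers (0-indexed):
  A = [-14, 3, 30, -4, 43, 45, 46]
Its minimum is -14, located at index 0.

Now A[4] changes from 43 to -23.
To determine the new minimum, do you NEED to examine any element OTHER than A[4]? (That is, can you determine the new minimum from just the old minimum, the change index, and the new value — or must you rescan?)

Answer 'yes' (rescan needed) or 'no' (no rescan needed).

Old min = -14 at index 0
Change at index 4: 43 -> -23
Index 4 was NOT the min. New min = min(-14, -23). No rescan of other elements needed.
Needs rescan: no

Answer: no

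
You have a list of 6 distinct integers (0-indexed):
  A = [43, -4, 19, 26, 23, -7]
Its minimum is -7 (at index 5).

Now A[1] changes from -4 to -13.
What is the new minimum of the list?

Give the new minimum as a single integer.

Answer: -13

Derivation:
Old min = -7 (at index 5)
Change: A[1] -4 -> -13
Changed element was NOT the old min.
  New min = min(old_min, new_val) = min(-7, -13) = -13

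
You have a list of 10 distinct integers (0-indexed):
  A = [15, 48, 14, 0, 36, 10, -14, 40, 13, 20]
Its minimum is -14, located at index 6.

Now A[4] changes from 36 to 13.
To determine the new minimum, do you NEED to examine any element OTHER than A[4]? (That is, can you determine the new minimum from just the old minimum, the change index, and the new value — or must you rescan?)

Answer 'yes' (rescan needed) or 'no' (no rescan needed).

Answer: no

Derivation:
Old min = -14 at index 6
Change at index 4: 36 -> 13
Index 4 was NOT the min. New min = min(-14, 13). No rescan of other elements needed.
Needs rescan: no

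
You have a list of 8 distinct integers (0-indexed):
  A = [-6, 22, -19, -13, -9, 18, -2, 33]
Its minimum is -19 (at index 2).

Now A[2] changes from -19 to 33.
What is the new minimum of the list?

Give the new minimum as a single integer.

Answer: -13

Derivation:
Old min = -19 (at index 2)
Change: A[2] -19 -> 33
Changed element WAS the min. Need to check: is 33 still <= all others?
  Min of remaining elements: -13
  New min = min(33, -13) = -13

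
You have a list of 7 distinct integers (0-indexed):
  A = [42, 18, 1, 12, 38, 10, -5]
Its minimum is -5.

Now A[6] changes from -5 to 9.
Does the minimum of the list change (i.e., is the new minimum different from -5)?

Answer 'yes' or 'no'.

Old min = -5
Change: A[6] -5 -> 9
Changed element was the min; new min must be rechecked.
New min = 1; changed? yes

Answer: yes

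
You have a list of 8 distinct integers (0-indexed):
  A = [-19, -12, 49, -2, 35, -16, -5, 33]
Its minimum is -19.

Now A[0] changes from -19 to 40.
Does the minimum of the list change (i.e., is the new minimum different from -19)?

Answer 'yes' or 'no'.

Old min = -19
Change: A[0] -19 -> 40
Changed element was the min; new min must be rechecked.
New min = -16; changed? yes

Answer: yes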